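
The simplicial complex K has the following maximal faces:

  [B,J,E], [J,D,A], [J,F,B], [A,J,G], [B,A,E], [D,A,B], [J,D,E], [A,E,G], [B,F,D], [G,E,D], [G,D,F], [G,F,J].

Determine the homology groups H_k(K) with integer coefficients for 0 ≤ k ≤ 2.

H_0 ≅ Z,  H_1 ≅ Z/2,  H_2 = 0.

We work with the vertex ordering A < B < D < E < F < G < J. The simplices of K, each written with vertices in increasing order, are:

  0-simplices (7): A, B, D, E, F, G, J
  1-simplices (18): AB, AD, AE, AG, AJ, BD, BE, BF, BJ, DE, DF, DG, DJ, EG, EJ, FG, FJ, GJ
  2-simplices (12): ABD, ABE, ADJ, AEG, AGJ, BDF, BEJ, BFJ, DEG, DEJ, DFG, FGJ

giving chain groups C_0 ≅ Z^7, C_1 ≅ Z^18, C_2 ≅ Z^12.

∂_1: C_1 → C_0 is given by ∂[p,q] = [q] − [p].
This gives a 7×18 integer matrix of rank 6; reducing to Smith normal form yields diagonal entries (1,1,1,1,1,1).

Boundary ∂_2: C_2 → C_1 maps a triangle to the signed sum of its edges. For instance
  ∂FGJ = GJ − FJ + FG,
  ∂BEJ = EJ − BJ + BE.
The resulting 18×12 matrix has rank 12, and its Smith normal form has invariant factors (1,1,1,1,1,1,1,1,1,1,1,2).

From H_k ≅ ker(∂_k) / im(∂_{k+1}) we obtain:

  H_0: rank C_0 − rank ∂_1 = 7 − 6 = 1, and the invariant factors of ∂_1 are all 1, so H_0 = Z.
  H_1: rank ker ∂_1 − rank ∂_2 = (18 − 6) − 12 = 0, and ∂_2 has invariant factor 2 > 1, so H_1 = Z/2.
  H_2: rank ker ∂_2 − rank ∂_3 = (12 − 12) − 0 = 0, and there is no ∂_3, so H_2 = 0.

As a check, the Euler characteristic is 7 − 18 + 12 = 1, which agrees with 1 − 0 + 0 = 1.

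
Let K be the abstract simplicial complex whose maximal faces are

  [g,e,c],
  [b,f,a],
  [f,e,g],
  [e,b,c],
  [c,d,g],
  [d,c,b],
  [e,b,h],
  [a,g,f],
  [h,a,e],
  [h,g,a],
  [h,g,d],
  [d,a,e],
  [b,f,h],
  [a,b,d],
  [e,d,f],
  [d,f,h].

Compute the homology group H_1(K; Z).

Order the vertices as a < b < c < d < e < f < g < h. Listing each simplex with vertices in this order, K has dimension 2 with simplices:

  0-simplices (8): a, b, c, d, e, f, g, h
  1-simplices (24): ab, ad, ae, af, ag, ah, bc, bd, be, bf, bh, cd, ce, cg, de, df, dg, dh, ef, eg, eh, fg, fh, gh
  2-simplices (16): abd, abf, ade, aeh, afg, agh, bcd, bce, beh, bfh, cdg, ceg, def, dfh, dgh, efg

so the chain groups are C_0 ≅ Z^8, C_1 ≅ Z^24, C_2 ≅ Z^16.

∂_1: C_1 → C_0 sends each edge [p,q] (with p < q) to q − p. For instance
  ∂bd = d − b.
The resulting 8×24 matrix has rank 7, and its Smith normal form has invariant factors (1,1,1,1,1,1,1).

∂_2: C_2 → C_1 acts by ∂[p,q,r] = [q,r] − [p,r] + [p,q]. For instance
  ∂ceg = eg − cg + ce,
  ∂abd = bd − ad + ab.
The resulting 24×16 matrix has rank 15, and its Smith normal form has invariant factors (1,1,1,1,1,1,1,1,1,1,1,1,1,1,1).

From H_k ≅ ker(∂_k) / im(∂_{k+1}) we obtain:

  H_1: rank ker ∂_1 − rank ∂_2 = (24 − 7) − 15 = 2, and the invariant factors of ∂_2 are all 1, so H_1 = Z^2.

H_1 = Z^2.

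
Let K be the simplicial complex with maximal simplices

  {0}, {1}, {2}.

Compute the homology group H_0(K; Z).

K has 3 vertices.
rank ∂_0 = 0, rank ∂_1 = 0 ⇒ b_0 = 3 − 0 − 0 = 3. So H_0 = Z^3.

H_0 ≅ Z^3.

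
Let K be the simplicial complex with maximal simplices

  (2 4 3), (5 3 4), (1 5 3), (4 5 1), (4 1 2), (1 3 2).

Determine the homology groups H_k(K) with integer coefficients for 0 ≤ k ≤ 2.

Order the vertices as 1 < 2 < 3 < 4 < 5. Listing each simplex with vertices in this order, K has dimension 2 with simplices:

  0-simplices (5): [1], [2], [3], [4], [5]
  1-simplices (9): [1,2], [1,3], [1,4], [1,5], [2,3], [2,4], [3,4], [3,5], [4,5]
  2-simplices (6): [1,2,3], [1,2,4], [1,3,5], [1,4,5], [2,3,4], [3,4,5]

so the chain groups are C_0 ≅ Z^5, C_1 ≅ Z^9, C_2 ≅ Z^6.

∂_1: C_1 → C_0 sends each edge [p,q] (with p < q) to q − p.
The 5×9 boundary matrix has rank 4 and Smith normal form diag(1,1,1,1).

Boundary ∂_2: C_2 → C_1 maps a triangle to the signed sum of its edges. For instance
  ∂[1,2,3] = [2,3] − [1,3] + [1,2],
  ∂[1,3,5] = [3,5] − [1,5] + [1,3].
This gives a 9×6 integer matrix of rank 5; reducing to Smith normal form yields diagonal entries (1,1,1,1,1).

Now H_k = ker ∂_k / im ∂_{k+1}, so:

  H_0: rank C_0 − rank ∂_1 = 5 − 4 = 1, and the invariant factors of ∂_1 are all 1, so H_0 = Z.
  H_1: rank ker ∂_1 − rank ∂_2 = (9 − 4) − 5 = 0, and the invariant factors of ∂_2 are all 1, so H_1 = 0.
  H_2: rank ker ∂_2 − rank ∂_3 = (6 − 5) − 0 = 1, and there is no ∂_3, so H_2 = Z.

(K is a triangulation of the 2-sphere S^2.)

H_0 = Z,  H_1 = 0,  H_2 = Z.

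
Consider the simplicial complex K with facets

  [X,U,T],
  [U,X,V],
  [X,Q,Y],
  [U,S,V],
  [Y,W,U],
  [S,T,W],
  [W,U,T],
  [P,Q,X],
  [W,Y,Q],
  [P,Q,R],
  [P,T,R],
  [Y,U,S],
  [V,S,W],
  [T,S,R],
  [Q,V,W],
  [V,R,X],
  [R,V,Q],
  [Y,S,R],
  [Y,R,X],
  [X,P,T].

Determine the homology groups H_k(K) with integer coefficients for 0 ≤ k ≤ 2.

Order the vertices as P < Q < R < S < T < U < V < W < X < Y. Listing each simplex with vertices in this order, K has dimension 2 with simplices:

  0-simplices (10): P, Q, R, S, T, U, V, W, X, Y
  1-simplices (30): PQ, PR, PT, PX, QR, QV, QW, QX, QY, RS, RT, RV, RX, RY, ST, SU, SV, SW, SY, TU, TW, TX, UV, UW, UX, UY, VW, VX, WY, XY
  2-simplices (20): PQR, PQX, PRT, PTX, QRV, QVW, QWY, QXY, RST, RSY, RVX, RXY, STW, SUV, SUY, SVW, TUW, TUX, UVX, UWY

giving chain groups C_0 ≅ Z^10, C_1 ≅ Z^30, C_2 ≅ Z^20.

∂_1: C_1 → C_0 is given by ∂[p,q] = [q] − [p]. For instance
  ∂PX = X − P.
The resulting 10×30 matrix has rank 9, and its Smith normal form has invariant factors (1,1,1,1,1,1,1,1,1).

Boundary ∂_2: C_2 → C_1 acts by ∂[p,q,r] = [q,r] − [p,r] + [p,q]. For instance
  ∂PQR = QR − PR + PQ,
  ∂QXY = XY − QY + QX.
This gives a 30×20 integer matrix of rank 20; reducing to Smith normal form yields diagonal entries (1,1,1,1,1,1,1,1,1,1,1,1,1,1,1,1,1,1,1,2).

From H_k ≅ ker(∂_k) / im(∂_{k+1}) we obtain:

  H_0: rank C_0 − rank ∂_1 = 10 − 9 = 1, and the invariant factors of ∂_1 are all 1, so H_0 ≅ Z.
  H_1: rank ker ∂_1 − rank ∂_2 = (30 − 9) − 20 = 1, and ∂_2 has invariant factor 2 > 1, so H_1 ≅ Z ⊕ Z_2.
  H_2: rank ker ∂_2 − rank ∂_3 = (20 − 20) − 0 = 0, and there is no ∂_3, so H_2 ≅ 0.

H_0 = Z,  H_1 = Z ⊕ Z_2,  H_2 = 0.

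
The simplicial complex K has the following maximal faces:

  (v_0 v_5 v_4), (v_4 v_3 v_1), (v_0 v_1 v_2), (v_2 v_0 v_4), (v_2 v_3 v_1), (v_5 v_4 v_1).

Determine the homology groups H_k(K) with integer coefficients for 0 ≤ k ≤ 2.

Fix the vertex order v_0 < v_1 < v_2 < v_3 < v_4 < v_5 and write every simplex with vertices in increasing order. Then dim K = 2 and the simplices of K are:

  0-simplices (6): [v_0], [v_1], [v_2], [v_3], [v_4], [v_5]
  1-simplices (12): [v_0,v_1], [v_0,v_2], [v_0,v_4], [v_0,v_5], [v_1,v_2], [v_1,v_3], [v_1,v_4], [v_1,v_5], [v_2,v_3], [v_2,v_4], [v_3,v_4], [v_4,v_5]
  2-simplices (6): [v_0,v_1,v_2], [v_0,v_2,v_4], [v_0,v_4,v_5], [v_1,v_2,v_3], [v_1,v_3,v_4], [v_1,v_4,v_5]

so the chain groups are C_0 ≅ Z^6, C_1 ≅ Z^12, C_2 ≅ Z^6.

Boundary ∂_1: C_1 → C_0 maps an edge to its endpoints' difference, ∂[p,q] = q − p. For instance
  ∂[v_4,v_5] = [v_5] − [v_4].
This gives a 6×12 integer matrix of rank 5; reducing to Smith normal form yields diagonal entries (1,1,1,1,1).

Boundary ∂_2: C_2 → C_1 maps a triangle to the signed sum of its edges. For instance
  ∂[v_0,v_2,v_4] = [v_2,v_4] − [v_0,v_4] + [v_0,v_2],
  ∂[v_0,v_1,v_2] = [v_1,v_2] − [v_0,v_2] + [v_0,v_1].
The 12×6 boundary matrix has rank 6 and Smith normal form diag(1,1,1,1,1,1).

Computing H_k = (kernel of ∂_k) / (image of ∂_{k+1}):

  H_0: rank C_0 − rank ∂_1 = 6 − 5 = 1, and the invariant factors of ∂_1 are all 1, so H_0 = Z.
  H_1: rank ker ∂_1 − rank ∂_2 = (12 − 5) − 6 = 1, and the invariant factors of ∂_2 are all 1, so H_1 = Z.
  H_2: rank ker ∂_2 − rank ∂_3 = (6 − 6) − 0 = 0, and there is no ∂_3, so H_2 = 0.

As a check, the Euler characteristic is 6 − 12 + 6 = 0, which agrees with 1 − 1 + 0 = 0.
(K is a triangulation of the cylinder S^1 x I.)

H_0 = Z,  H_1 = Z,  H_2 = 0.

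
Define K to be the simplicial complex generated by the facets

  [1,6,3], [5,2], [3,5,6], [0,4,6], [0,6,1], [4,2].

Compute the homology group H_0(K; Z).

H_0 = Z.

K has 7 vertices, 11 edges, 4 triangles.
rank ∂_0 = 0, rank ∂_1 = 6 ⇒ b_0 = 7 − 0 − 6 = 1; all invariant factors of ∂_1 are 1 so no torsion. So H_0 ≅ Z.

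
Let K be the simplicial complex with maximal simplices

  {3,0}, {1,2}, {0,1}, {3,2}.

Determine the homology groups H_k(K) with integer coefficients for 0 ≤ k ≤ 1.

H_0 = Z,  H_1 = Z.

Fix the vertex order 0 < 1 < 2 < 3 and write every simplex with vertices in increasing order. Then dim K = 1 and the simplices of K are:

  0-simplices (4): [0], [1], [2], [3]
  1-simplices (4): [0,1], [0,3], [1,2], [2,3]

so the chain groups are C_0 ≅ Z^4, C_1 ≅ Z^4.

∂_1: C_1 → C_0 maps an edge to its endpoints' difference, ∂[p,q] = q − p. For instance
  ∂[0,1] = [1] − [0].
This gives a 4×4 integer matrix of rank 3; reducing to Smith normal form yields diagonal entries (1,1,1).

From H_k ≅ ker(∂_k) / im(∂_{k+1}) we obtain:

  H_0: rank C_0 − rank ∂_1 = 4 − 3 = 1, and the invariant factors of ∂_1 are all 1, so H_0 = Z.
  H_1: rank ker ∂_1 − rank ∂_2 = (4 − 3) − 0 = 1, and there is no ∂_2, so H_1 = Z.

As a check, the Euler characteristic is 4 − 4 = 0, which agrees with 1 − 1 = 0.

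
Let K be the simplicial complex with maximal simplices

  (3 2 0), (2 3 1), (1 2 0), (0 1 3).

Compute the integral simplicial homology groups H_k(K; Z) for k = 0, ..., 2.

H_0 = Z,  H_1 = 0,  H_2 = Z.

Take the total order 0 < 1 < 2 < 3 on the vertex set. Then K (dimension 2) consists of the simplices:

  0-simplices (4): [0], [1], [2], [3]
  1-simplices (6): [0,1], [0,2], [0,3], [1,2], [1,3], [2,3]
  2-simplices (4): [0,1,2], [0,1,3], [0,2,3], [1,2,3]

Hence C_0 ≅ Z^4, C_1 ≅ Z^6, C_2 ≅ Z^4.

∂_1: C_1 → C_0 is given by ∂[p,q] = [q] − [p].
As a 4×6 matrix over Z this has rank 3, with invariant factors (1,1,1).

The boundary map ∂_2: C_2 → C_1 sends each 2-simplex [p,q,r] to [q,r] − [p,r] + [p,q]. For instance
  ∂[0,2,3] = [2,3] − [0,3] + [0,2],
  ∂[0,1,2] = [1,2] − [0,2] + [0,1].
The resulting 6×4 matrix has rank 3, and its Smith normal form has invariant factors (1,1,1).

Computing H_k = (kernel of ∂_k) / (image of ∂_{k+1}):

  H_0: rank C_0 − rank ∂_1 = 4 − 3 = 1, and the invariant factors of ∂_1 are all 1, so H_0 ≅ Z.
  H_1: rank ker ∂_1 − rank ∂_2 = (6 − 3) − 3 = 0, and the invariant factors of ∂_2 are all 1, so H_1 ≅ 0.
  H_2: rank ker ∂_2 − rank ∂_3 = (4 − 3) − 0 = 1, and there is no ∂_3, so H_2 ≅ Z.

(K is a triangulation of the 2-sphere S^2.)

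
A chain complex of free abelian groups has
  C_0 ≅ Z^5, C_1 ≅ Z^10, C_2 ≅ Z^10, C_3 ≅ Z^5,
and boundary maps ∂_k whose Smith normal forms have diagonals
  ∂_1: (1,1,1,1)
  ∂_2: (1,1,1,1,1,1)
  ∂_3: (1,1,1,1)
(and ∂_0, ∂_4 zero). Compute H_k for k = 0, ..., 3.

H_0: b_0 = 5 − 0 − 4 = 1; torsion from ∂_1 factors > 1: none. So H_0 ≅ Z.
H_1: b_1 = 10 − 4 − 6 = 0; torsion from ∂_2 factors > 1: none. So H_1 ≅ 0.
H_2: b_2 = 10 − 6 − 4 = 0; torsion from ∂_3 factors > 1: none. So H_2 ≅ 0.
H_3: b_3 = 5 − 4 − 0 = 1; torsion from ∂_4 factors > 1: none. So H_3 ≅ Z.

H_0 ≅ Z,  H_1 = 0,  H_2 = 0,  H_3 ≅ Z.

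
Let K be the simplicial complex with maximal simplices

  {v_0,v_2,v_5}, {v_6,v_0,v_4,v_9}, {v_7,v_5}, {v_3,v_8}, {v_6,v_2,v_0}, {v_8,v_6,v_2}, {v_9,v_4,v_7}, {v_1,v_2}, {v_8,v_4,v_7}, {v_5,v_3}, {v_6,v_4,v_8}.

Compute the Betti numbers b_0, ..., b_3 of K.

b_0 = 1, b_1 = 2, b_2 = 0, b_3 = 0.

Order the vertices as v_0 < v_1 < v_2 < v_3 < v_4 < v_5 < v_6 < v_7 < v_8 < v_9. Listing each simplex with vertices in this order, K has dimension 3 with simplices:

  0-simplices (10): [v_0], [v_1], [v_2], [v_3], [v_4], [v_5], [v_6], [v_7], [v_8], [v_9]
  1-simplices (20): (20 of them)
  2-simplices (10): [v_0,v_2,v_5], [v_0,v_2,v_6], [v_0,v_4,v_6], [v_0,v_4,v_9], [v_0,v_6,v_9], [v_2,v_6,v_8], [v_4,v_6,v_8], [v_4,v_6,v_9], [v_4,v_7,v_8], [v_4,v_7,v_9]
  3-simplices (1): [v_0,v_4,v_6,v_9]

Hence C_0 ≅ Z^10, C_1 ≅ Z^20, C_2 ≅ Z^10, C_3 ≅ Z^1.

Boundary ∂_1: C_1 → C_0 maps an edge to its endpoints' difference, ∂[p,q] = q − p. For instance
  ∂[v_0,v_4] = [v_4] − [v_0].
The resulting 10×20 matrix has rank 9, and its Smith normal form has invariant factors (1,1,1,1,1,1,1,1,1).

∂_2: C_2 → C_1 maps a triangle to the signed sum of its edges. For instance
  ∂[v_4,v_7,v_8] = [v_7,v_8] − [v_4,v_8] + [v_4,v_7],
  ∂[v_4,v_6,v_9] = [v_6,v_9] − [v_4,v_9] + [v_4,v_6].
The resulting 20×10 matrix has rank 9, and its Smith normal form has invariant factors (1,1,1,1,1,1,1,1,1).

The boundary map ∂_3: C_3 → C_2 sends each 3-simplex σ to the alternating sum Σ_i (−1)^i (σ with its i-th vertex removed). For instance
  ∂[v_0,v_4,v_6,v_9] = [v_4,v_6,v_9] − [v_0,v_6,v_9] + [v_0,v_4,v_9] − [v_0,v_4,v_6].
The resulting 10×1 matrix has rank 1, and its Smith normal form has invariant factors (1).

From H_k ≅ ker(∂_k) / im(∂_{k+1}) we obtain:

  H_0: rank C_0 − rank ∂_1 = 10 − 9 = 1, and the invariant factors of ∂_1 are all 1, so H_0 = Z.
  H_1: rank ker ∂_1 − rank ∂_2 = (20 − 9) − 9 = 2, and the invariant factors of ∂_2 are all 1, so H_1 = Z^2.
  H_2: rank ker ∂_2 − rank ∂_3 = (10 − 9) − 1 = 0, and the invariant factors of ∂_3 are all 1, so H_2 = 0.
  H_3: rank ker ∂_3 − rank ∂_4 = (1 − 1) − 0 = 0, and there is no ∂_4, so H_3 = 0.

Hence the Betti numbers are b_0 = 1, b_1 = 2, b_2 = 0, b_3 = 0.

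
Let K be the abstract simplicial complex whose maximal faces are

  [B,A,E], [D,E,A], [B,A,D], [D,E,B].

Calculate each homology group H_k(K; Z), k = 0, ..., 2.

K has 4 vertices, 6 edges, 4 triangles.
rank ∂_0 = 0, rank ∂_1 = 3 ⇒ b_0 = 4 − 0 − 3 = 1; all invariant factors of ∂_1 are 1 so no torsion. So H_0 = Z.
rank ∂_1 = 3, rank ∂_2 = 3 ⇒ b_1 = 6 − 3 − 3 = 0; all invariant factors of ∂_2 are 1 so no torsion. So H_1 = 0.
rank ∂_2 = 3, rank ∂_3 = 0 ⇒ b_2 = 4 − 3 − 0 = 1. So H_2 = Z.

H_0 ≅ Z,  H_1 = 0,  H_2 ≅ Z.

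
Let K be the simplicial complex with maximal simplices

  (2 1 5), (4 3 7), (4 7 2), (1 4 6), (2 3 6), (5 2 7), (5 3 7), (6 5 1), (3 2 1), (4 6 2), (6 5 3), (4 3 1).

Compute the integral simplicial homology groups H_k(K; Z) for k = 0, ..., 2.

Order the vertices as 1 < 2 < 3 < 4 < 5 < 6 < 7. Listing each simplex with vertices in this order, K has dimension 2 with simplices:

  0-simplices (7): [1], [2], [3], [4], [5], [6], [7]
  1-simplices (18): [1,2], [1,3], [1,4], [1,5], [1,6], [2,3], [2,4], [2,5], [2,6], [2,7], [3,4], [3,5], [3,6], [3,7], [4,6], [4,7], [5,6], [5,7]
  2-simplices (12): [1,2,3], [1,2,5], [1,3,4], [1,4,6], [1,5,6], [2,3,6], [2,4,6], [2,4,7], [2,5,7], [3,4,7], [3,5,6], [3,5,7]

Hence C_0 ≅ Z^7, C_1 ≅ Z^18, C_2 ≅ Z^12.

The boundary map ∂_1: C_1 → C_0 maps an edge to its endpoints' difference, ∂[p,q] = q − p. For instance
  ∂[2,5] = [5] − [2].
The resulting 7×18 matrix has rank 6, and its Smith normal form has invariant factors (1,1,1,1,1,1).

∂_2: C_2 → C_1 maps a triangle to the signed sum of its edges. For instance
  ∂[2,4,6] = [4,6] − [2,6] + [2,4],
  ∂[3,5,7] = [5,7] − [3,7] + [3,5].
As a 18×12 matrix over Z this has rank 12, with invariant factors (1,1,1,1,1,1,1,1,1,1,1,2).

Now H_k = ker ∂_k / im ∂_{k+1}, so:

  H_0: rank C_0 − rank ∂_1 = 7 − 6 = 1, and the invariant factors of ∂_1 are all 1, so H_0 ≅ Z.
  H_1: rank ker ∂_1 − rank ∂_2 = (18 − 6) − 12 = 0, and ∂_2 has invariant factor 2 > 1, so H_1 ≅ Z/2Z.
  H_2: rank ker ∂_2 − rank ∂_3 = (12 − 12) − 0 = 0, and there is no ∂_3, so H_2 ≅ 0.

H_0 = Z,  H_1 = Z/2Z,  H_2 = 0.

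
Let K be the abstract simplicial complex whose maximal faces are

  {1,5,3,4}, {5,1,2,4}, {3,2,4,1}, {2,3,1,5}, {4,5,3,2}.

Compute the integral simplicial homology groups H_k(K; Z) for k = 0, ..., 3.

H_0 ≅ Z,  H_1 = 0,  H_2 = 0,  H_3 ≅ Z.

Fix the vertex order 1 < 2 < 3 < 4 < 5 and write every simplex with vertices in increasing order. Then dim K = 3 and the simplices of K are:

  0-simplices (5): [1], [2], [3], [4], [5]
  1-simplices (10): [1,2], [1,3], [1,4], [1,5], [2,3], [2,4], [2,5], [3,4], [3,5], [4,5]
  2-simplices (10): [1,2,3], [1,2,4], [1,2,5], [1,3,4], [1,3,5], [1,4,5], [2,3,4], [2,3,5], [2,4,5], [3,4,5]
  3-simplices (5): [1,2,3,4], [1,2,3,5], [1,2,4,5], [1,3,4,5], [2,3,4,5]

giving chain groups C_0 ≅ Z^5, C_1 ≅ Z^10, C_2 ≅ Z^10, C_3 ≅ Z^5.

∂_1: C_1 → C_0 maps an edge to its endpoints' difference, ∂[p,q] = q − p. For instance
  ∂[3,4] = [4] − [3].
The 5×10 boundary matrix has rank 4 and Smith normal form diag(1,1,1,1).

The boundary map ∂_2: C_2 → C_1 sends each 2-simplex [p,q,r] to [q,r] − [p,r] + [p,q]. For instance
  ∂[1,4,5] = [4,5] − [1,5] + [1,4],
  ∂[2,3,5] = [3,5] − [2,5] + [2,3].
The 10×10 boundary matrix has rank 6 and Smith normal form diag(1,1,1,1,1,1).

The boundary map ∂_3: C_3 → C_2 sends each 3-simplex σ to the alternating sum Σ_i (−1)^i (σ with its i-th vertex removed). For instance
  ∂[1,2,3,5] = [2,3,5] − [1,3,5] + [1,2,5] − [1,2,3],
  ∂[1,2,4,5] = [2,4,5] − [1,4,5] + [1,2,5] − [1,2,4].
The 10×5 boundary matrix has rank 4 and Smith normal form diag(1,1,1,1).

Now H_k = ker ∂_k / im ∂_{k+1}, so:

  H_0: rank C_0 − rank ∂_1 = 5 − 4 = 1, and the invariant factors of ∂_1 are all 1, so H_0 = Z.
  H_1: rank ker ∂_1 − rank ∂_2 = (10 − 4) − 6 = 0, and the invariant factors of ∂_2 are all 1, so H_1 = 0.
  H_2: rank ker ∂_2 − rank ∂_3 = (10 − 6) − 4 = 0, and the invariant factors of ∂_3 are all 1, so H_2 = 0.
  H_3: rank ker ∂_3 − rank ∂_4 = (5 − 4) − 0 = 1, and there is no ∂_4, so H_3 = Z.

(K is a triangulation of the 3-sphere S^3.)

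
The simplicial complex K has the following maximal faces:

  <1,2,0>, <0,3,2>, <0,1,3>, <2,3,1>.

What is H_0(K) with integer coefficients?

K has 4 vertices, 6 edges, 4 triangles.
rank ∂_0 = 0, rank ∂_1 = 3 ⇒ b_0 = 4 − 0 − 3 = 1; all invariant factors of ∂_1 are 1 so no torsion. So H_0 = Z.

H_0 ≅ Z.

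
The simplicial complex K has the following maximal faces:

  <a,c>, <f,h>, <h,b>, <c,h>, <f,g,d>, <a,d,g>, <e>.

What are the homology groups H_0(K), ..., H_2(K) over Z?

H_0 ≅ Z^2,  H_1 ≅ Z,  H_2 = 0.

We work with the vertex ordering a < b < c < d < e < f < g < h. The simplices of K, each written with vertices in increasing order, are:

  0-simplices (8): a, b, c, d, e, f, g, h
  1-simplices (9): ac, ad, ag, bh, ch, df, dg, fg, fh
  2-simplices (2): adg, dfg

giving chain groups C_0 ≅ Z^8, C_1 ≅ Z^9, C_2 ≅ Z^2.

The boundary map ∂_1: C_1 → C_0 is given by ∂[p,q] = [q] − [p]. For instance
  ∂dg = g − d.
As a 8×9 matrix over Z this has rank 6, with invariant factors (1,1,1,1,1,1).

The boundary map ∂_2: C_2 → C_1 sends each 2-simplex [p,q,r] to [q,r] − [p,r] + [p,q]. For instance
  ∂adg = dg − ag + ad,
  ∂dfg = fg − dg + df.
As a 9×2 matrix over Z this has rank 2, with invariant factors (1,1).

Reading off H_k = ker ∂_k / im ∂_{k+1}:

  H_0: rank C_0 − rank ∂_1 = 8 − 6 = 2, and the invariant factors of ∂_1 are all 1, so H_0 = Z^2.
  H_1: rank ker ∂_1 − rank ∂_2 = (9 − 6) − 2 = 1, and the invariant factors of ∂_2 are all 1, so H_1 = Z.
  H_2: rank ker ∂_2 − rank ∂_3 = (2 − 2) − 0 = 0, and there is no ∂_3, so H_2 = 0.

As a check, the Euler characteristic is 8 − 9 + 2 = 1, which agrees with 2 − 1 + 0 = 1.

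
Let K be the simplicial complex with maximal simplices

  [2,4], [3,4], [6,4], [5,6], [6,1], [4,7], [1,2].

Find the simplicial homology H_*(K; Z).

H_0 = Z,  H_1 = Z.

We work with the vertex ordering 1 < 2 < 3 < 4 < 5 < 6 < 7. The simplices of K, each written with vertices in increasing order, are:

  0-simplices (7): [1], [2], [3], [4], [5], [6], [7]
  1-simplices (7): [1,2], [1,6], [2,4], [3,4], [4,6], [4,7], [5,6]

Hence C_0 ≅ Z^7, C_1 ≅ Z^7.

Boundary ∂_1: C_1 → C_0 is given by ∂[p,q] = [q] − [p]. For instance
  ∂[3,4] = [4] − [3].
The resulting 7×7 matrix has rank 6, and its Smith normal form has invariant factors (1,1,1,1,1,1).

Now H_k = ker ∂_k / im ∂_{k+1}, so:

  H_0: rank C_0 − rank ∂_1 = 7 − 6 = 1, and the invariant factors of ∂_1 are all 1, so H_0 = Z.
  H_1: rank ker ∂_1 − rank ∂_2 = (7 − 6) − 0 = 1, and there is no ∂_2, so H_1 = Z.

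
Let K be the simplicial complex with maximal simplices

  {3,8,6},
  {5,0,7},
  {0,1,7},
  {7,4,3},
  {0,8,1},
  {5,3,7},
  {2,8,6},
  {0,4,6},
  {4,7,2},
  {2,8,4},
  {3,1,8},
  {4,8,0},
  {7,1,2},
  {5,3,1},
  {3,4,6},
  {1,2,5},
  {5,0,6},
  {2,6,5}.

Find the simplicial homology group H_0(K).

H_0 = Z.

Fix the vertex order 0 < 1 < 2 < 3 < 4 < 5 < 6 < 7 < 8 and write every simplex with vertices in increasing order. Then dim K = 2 and the simplices of K are:

  0-simplices (9): [0], [1], [2], [3], [4], [5], [6], [7], [8]
  1-simplices (27): (27 of them)
  2-simplices (18): [0,1,7], [0,1,8], [0,4,6], [0,4,8], [0,5,6], [0,5,7], [1,2,5], [1,2,7], [1,3,5], [1,3,8], [2,4,7], [2,4,8], [2,5,6], [2,6,8], [3,4,6], [3,4,7], [3,5,7], [3,6,8]

so the chain groups are C_0 ≅ Z^9, C_1 ≅ Z^27, C_2 ≅ Z^18.

The boundary map ∂_1: C_1 → C_0 sends each edge [p,q] (with p < q) to q − p.
The 9×27 boundary matrix has rank 8 and Smith normal form diag(1,1,1,1,1,1,1,1).

The boundary map ∂_2: C_2 → C_1 sends each 2-simplex [p,q,r] to [q,r] − [p,r] + [p,q]. For instance
  ∂[0,4,6] = [4,6] − [0,6] + [0,4],
  ∂[2,4,8] = [4,8] − [2,8] + [2,4].
As a 27×18 matrix over Z this has rank 18, with invariant factors (1,1,1,1,1,1,1,1,1,1,1,1,1,1,1,1,1,2).

From H_k ≅ ker(∂_k) / im(∂_{k+1}) we obtain:

  H_0: rank C_0 − rank ∂_1 = 9 − 8 = 1, and the invariant factors of ∂_1 are all 1, so H_0 ≅ Z.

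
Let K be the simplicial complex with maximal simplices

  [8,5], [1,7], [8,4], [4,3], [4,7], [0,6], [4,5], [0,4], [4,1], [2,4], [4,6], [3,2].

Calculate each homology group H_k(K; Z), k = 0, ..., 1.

H_0 = Z,  H_1 = Z^4.

We work with the vertex ordering 0 < 1 < 2 < 3 < 4 < 5 < 6 < 7 < 8. The simplices of K, each written with vertices in increasing order, are:

  0-simplices (9): [0], [1], [2], [3], [4], [5], [6], [7], [8]
  1-simplices (12): [0,4], [0,6], [1,4], [1,7], [2,3], [2,4], [3,4], [4,5], [4,6], [4,7], [4,8], [5,8]

giving chain groups C_0 ≅ Z^9, C_1 ≅ Z^12.

The boundary map ∂_1: C_1 → C_0 sends each edge [p,q] (with p < q) to q − p.
This gives a 9×12 integer matrix of rank 8; reducing to Smith normal form yields diagonal entries (1,1,1,1,1,1,1,1).

Reading off H_k = ker ∂_k / im ∂_{k+1}:

  H_0: rank C_0 − rank ∂_1 = 9 − 8 = 1, and the invariant factors of ∂_1 are all 1, so H_0 ≅ Z.
  H_1: rank ker ∂_1 − rank ∂_2 = (12 − 8) − 0 = 4, and there is no ∂_2, so H_1 ≅ Z^4.

As a check, the Euler characteristic is 9 − 12 = -3, which agrees with 1 − 4 = -3.
(K is a triangulation of a wedge of 4 circles.)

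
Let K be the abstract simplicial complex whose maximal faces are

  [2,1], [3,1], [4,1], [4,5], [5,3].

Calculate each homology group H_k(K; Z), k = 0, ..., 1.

H_0 ≅ Z,  H_1 ≅ Z.

Fix the vertex order 1 < 2 < 3 < 4 < 5 and write every simplex with vertices in increasing order. Then dim K = 1 and the simplices of K are:

  0-simplices (5): [1], [2], [3], [4], [5]
  1-simplices (5): [1,2], [1,3], [1,4], [3,5], [4,5]

so the chain groups are C_0 ≅ Z^5, C_1 ≅ Z^5.

∂_1: C_1 → C_0 maps an edge to its endpoints' difference, ∂[p,q] = q − p.
This gives a 5×5 integer matrix of rank 4; reducing to Smith normal form yields diagonal entries (1,1,1,1).

Now H_k = ker ∂_k / im ∂_{k+1}, so:

  H_0: rank C_0 − rank ∂_1 = 5 − 4 = 1, and the invariant factors of ∂_1 are all 1, so H_0 = Z.
  H_1: rank ker ∂_1 − rank ∂_2 = (5 − 4) − 0 = 1, and there is no ∂_2, so H_1 = Z.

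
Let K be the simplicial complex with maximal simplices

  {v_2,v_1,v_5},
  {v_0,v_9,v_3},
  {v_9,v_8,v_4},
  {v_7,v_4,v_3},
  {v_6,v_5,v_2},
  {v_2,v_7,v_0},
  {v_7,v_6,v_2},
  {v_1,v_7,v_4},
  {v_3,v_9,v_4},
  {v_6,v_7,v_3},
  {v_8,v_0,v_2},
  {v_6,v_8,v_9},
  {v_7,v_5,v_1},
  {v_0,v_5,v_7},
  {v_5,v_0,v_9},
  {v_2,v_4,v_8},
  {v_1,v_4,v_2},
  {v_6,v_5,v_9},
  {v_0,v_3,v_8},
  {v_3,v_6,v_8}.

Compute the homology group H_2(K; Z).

H_2 ≅ 0.

Take the total order v_0 < v_1 < v_2 < v_3 < v_4 < v_5 < v_6 < v_7 < v_8 < v_9 on the vertex set. Then K (dimension 2) consists of the simplices:

  0-simplices (10): [v_0], [v_1], [v_2], [v_3], [v_4], [v_5], [v_6], [v_7], [v_8], [v_9]
  1-simplices (30): (30 of them)
  2-simplices (20): (20 of them)

giving chain groups C_0 ≅ Z^10, C_1 ≅ Z^30, C_2 ≅ Z^20.

∂_1: C_1 → C_0 is given by ∂[p,q] = [q] − [p]. For instance
  ∂[v_5,v_6] = [v_6] − [v_5].
This gives a 10×30 integer matrix of rank 9; reducing to Smith normal form yields diagonal entries (1,1,1,1,1,1,1,1,1).

Boundary ∂_2: C_2 → C_1 maps a triangle to the signed sum of its edges. For instance
  ∂[v_2,v_5,v_6] = [v_5,v_6] − [v_2,v_6] + [v_2,v_5],
  ∂[v_0,v_2,v_7] = [v_2,v_7] − [v_0,v_7] + [v_0,v_2].
This gives a 30×20 integer matrix of rank 20; reducing to Smith normal form yields diagonal entries (1,1,1,1,1,1,1,1,1,1,1,1,1,1,1,1,1,1,1,2).

Computing H_k = (kernel of ∂_k) / (image of ∂_{k+1}):

  H_2: rank ker ∂_2 − rank ∂_3 = (20 − 20) − 0 = 0, and there is no ∂_3, so H_2 = 0.

(K is a triangulation of the Klein bottle.)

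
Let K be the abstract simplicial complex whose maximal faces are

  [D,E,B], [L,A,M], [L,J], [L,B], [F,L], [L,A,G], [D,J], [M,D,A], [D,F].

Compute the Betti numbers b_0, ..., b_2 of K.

b_0 = 1, b_1 = 3, b_2 = 0.

Order the vertices as A < B < D < E < F < G < J < L < M. Listing each simplex with vertices in this order, K has dimension 2 with simplices:

  0-simplices (9): A, B, D, E, F, G, J, L, M
  1-simplices (15): AD, AG, AL, AM, BD, BE, BL, DE, DF, DJ, DM, FL, GL, JL, LM
  2-simplices (4): ADM, AGL, ALM, BDE

giving chain groups C_0 ≅ Z^9, C_1 ≅ Z^15, C_2 ≅ Z^4.

Boundary ∂_1: C_1 → C_0 is given by ∂[p,q] = [q] − [p].
The resulting 9×15 matrix has rank 8, and its Smith normal form has invariant factors (1,1,1,1,1,1,1,1).

∂_2: C_2 → C_1 maps a triangle to the signed sum of its edges. For instance
  ∂AGL = GL − AL + AG,
  ∂ALM = LM − AM + AL.
The 15×4 boundary matrix has rank 4 and Smith normal form diag(1,1,1,1).

Now H_k = ker ∂_k / im ∂_{k+1}, so:

  H_0: rank C_0 − rank ∂_1 = 9 − 8 = 1, and the invariant factors of ∂_1 are all 1, so H_0 = Z.
  H_1: rank ker ∂_1 − rank ∂_2 = (15 − 8) − 4 = 3, and the invariant factors of ∂_2 are all 1, so H_1 = Z^3.
  H_2: rank ker ∂_2 − rank ∂_3 = (4 − 4) − 0 = 0, and there is no ∂_3, so H_2 = 0.

Hence the Betti numbers are b_0 = 1, b_1 = 3, b_2 = 0.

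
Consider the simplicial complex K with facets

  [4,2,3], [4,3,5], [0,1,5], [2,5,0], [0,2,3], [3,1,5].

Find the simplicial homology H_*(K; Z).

H_0 ≅ Z,  H_1 ≅ Z,  H_2 = 0.

Order the vertices as 0 < 1 < 2 < 3 < 4 < 5. Listing each simplex with vertices in this order, K has dimension 2 with simplices:

  0-simplices (6): [0], [1], [2], [3], [4], [5]
  1-simplices (12): [0,1], [0,2], [0,3], [0,5], [1,3], [1,5], [2,3], [2,4], [2,5], [3,4], [3,5], [4,5]
  2-simplices (6): [0,1,5], [0,2,3], [0,2,5], [1,3,5], [2,3,4], [3,4,5]

so the chain groups are C_0 ≅ Z^6, C_1 ≅ Z^12, C_2 ≅ Z^6.

Boundary ∂_1: C_1 → C_0 maps an edge to its endpoints' difference, ∂[p,q] = q − p. For instance
  ∂[3,4] = [4] − [3].
The resulting 6×12 matrix has rank 5, and its Smith normal form has invariant factors (1,1,1,1,1).

The boundary map ∂_2: C_2 → C_1 sends each 2-simplex [p,q,r] to [q,r] − [p,r] + [p,q]. For instance
  ∂[3,4,5] = [4,5] − [3,5] + [3,4],
  ∂[2,3,4] = [3,4] − [2,4] + [2,3].
This gives a 12×6 integer matrix of rank 6; reducing to Smith normal form yields diagonal entries (1,1,1,1,1,1).

Computing H_k = (kernel of ∂_k) / (image of ∂_{k+1}):

  H_0: rank C_0 − rank ∂_1 = 6 − 5 = 1, and the invariant factors of ∂_1 are all 1, so H_0 = Z.
  H_1: rank ker ∂_1 − rank ∂_2 = (12 − 5) − 6 = 1, and the invariant factors of ∂_2 are all 1, so H_1 = Z.
  H_2: rank ker ∂_2 − rank ∂_3 = (6 − 6) − 0 = 0, and there is no ∂_3, so H_2 = 0.

(K is a triangulation of the cylinder S^1 x I.)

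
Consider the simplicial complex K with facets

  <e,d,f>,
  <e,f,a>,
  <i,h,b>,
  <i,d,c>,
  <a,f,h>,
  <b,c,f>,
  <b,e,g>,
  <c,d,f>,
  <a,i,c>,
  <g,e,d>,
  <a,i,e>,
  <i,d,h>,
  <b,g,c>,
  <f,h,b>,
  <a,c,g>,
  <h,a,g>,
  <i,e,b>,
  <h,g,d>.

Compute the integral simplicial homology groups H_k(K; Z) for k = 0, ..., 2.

H_0 ≅ Z,  H_1 ≅ Z^2,  H_2 ≅ Z.

Order the vertices as a < b < c < d < e < f < g < h < i. Listing each simplex with vertices in this order, K has dimension 2 with simplices:

  0-simplices (9): a, b, c, d, e, f, g, h, i
  1-simplices (27): ac, ae, af, ag, ah, ai, bc, be, bf, bg, bh, bi, cd, cf, cg, ci, de, df, dg, dh, di, ef, eg, ei, fh, gh, hi
  2-simplices (18): acg, aci, aef, aei, afh, agh, bcf, bcg, beg, bei, bfh, bhi, cdf, cdi, def, deg, dgh, dhi

so the chain groups are C_0 ≅ Z^9, C_1 ≅ Z^27, C_2 ≅ Z^18.

Boundary ∂_1: C_1 → C_0 sends each edge [p,q] (with p < q) to q − p.
The 9×27 boundary matrix has rank 8 and Smith normal form diag(1,1,1,1,1,1,1,1).

∂_2: C_2 → C_1 sends each 2-simplex [p,q,r] to [q,r] − [p,r] + [p,q]. For instance
  ∂aci = ci − ai + ac,
  ∂cdi = di − ci + cd.
This gives a 27×18 integer matrix of rank 17; reducing to Smith normal form yields diagonal entries (1,1,1,1,1,1,1,1,1,1,1,1,1,1,1,1,1).

Computing H_k = (kernel of ∂_k) / (image of ∂_{k+1}):

  H_0: rank C_0 − rank ∂_1 = 9 − 8 = 1, and the invariant factors of ∂_1 are all 1, so H_0 = Z.
  H_1: rank ker ∂_1 − rank ∂_2 = (27 − 8) − 17 = 2, and the invariant factors of ∂_2 are all 1, so H_1 = Z^2.
  H_2: rank ker ∂_2 − rank ∂_3 = (18 − 17) − 0 = 1, and there is no ∂_3, so H_2 = Z.

(K is a triangulation of the torus T^2.)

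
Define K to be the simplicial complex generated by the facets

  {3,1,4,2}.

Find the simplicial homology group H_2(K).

K has 4 vertices, 6 edges, 4 triangles, 1 3-simplex.
rank ∂_2 = 3, rank ∂_3 = 1 ⇒ b_2 = 4 − 3 − 1 = 0; all invariant factors of ∂_3 are 1 so no torsion. So H_2 = 0.

H_2 = 0.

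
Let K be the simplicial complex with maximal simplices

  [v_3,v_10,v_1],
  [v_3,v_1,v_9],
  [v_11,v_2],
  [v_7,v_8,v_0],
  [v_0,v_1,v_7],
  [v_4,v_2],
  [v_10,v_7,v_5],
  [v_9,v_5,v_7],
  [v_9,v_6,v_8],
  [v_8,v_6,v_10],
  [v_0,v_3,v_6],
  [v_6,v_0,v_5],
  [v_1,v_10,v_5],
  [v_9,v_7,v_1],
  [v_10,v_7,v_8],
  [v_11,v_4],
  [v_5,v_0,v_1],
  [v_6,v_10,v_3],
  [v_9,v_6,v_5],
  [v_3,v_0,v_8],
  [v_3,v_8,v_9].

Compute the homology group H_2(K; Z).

H_2 = 0.

Order the vertices as v_0 < v_1 < v_2 < v_3 < v_4 < v_5 < v_6 < v_7 < v_8 < v_9 < v_10 < v_11. Listing each simplex with vertices in this order, K has dimension 2 with simplices:

  0-simplices (12): [v_0], [v_1], [v_2], [v_3], [v_4], [v_5], [v_6], [v_7], [v_8], [v_9], [v_10], [v_11]
  1-simplices (30): (30 of them)
  2-simplices (18): (18 of them)

so the chain groups are C_0 ≅ Z^12, C_1 ≅ Z^30, C_2 ≅ Z^18.

Boundary ∂_1: C_1 → C_0 sends each edge [p,q] (with p < q) to q − p.
The 12×30 boundary matrix has rank 10 and Smith normal form diag(1,1,1,1,1,1,1,1,1,1).

Boundary ∂_2: C_2 → C_1 maps a triangle to the signed sum of its edges. For instance
  ∂[v_0,v_7,v_8] = [v_7,v_8] − [v_0,v_8] + [v_0,v_7],
  ∂[v_0,v_1,v_5] = [v_1,v_5] − [v_0,v_5] + [v_0,v_1].
The resulting 30×18 matrix has rank 18, and its Smith normal form has invariant factors (1,1,1,1,1,1,1,1,1,1,1,1,1,1,1,1,1,2).

Now H_k = ker ∂_k / im ∂_{k+1}, so:

  H_2: rank ker ∂_2 − rank ∂_3 = (18 − 18) − 0 = 0, and there is no ∂_3, so H_2 ≅ 0.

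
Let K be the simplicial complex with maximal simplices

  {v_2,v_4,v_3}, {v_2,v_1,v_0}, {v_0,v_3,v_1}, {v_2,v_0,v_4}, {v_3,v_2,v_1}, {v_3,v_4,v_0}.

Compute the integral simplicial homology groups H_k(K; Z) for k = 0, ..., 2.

Order the vertices as v_0 < v_1 < v_2 < v_3 < v_4. Listing each simplex with vertices in this order, K has dimension 2 with simplices:

  0-simplices (5): [v_0], [v_1], [v_2], [v_3], [v_4]
  1-simplices (9): [v_0,v_1], [v_0,v_2], [v_0,v_3], [v_0,v_4], [v_1,v_2], [v_1,v_3], [v_2,v_3], [v_2,v_4], [v_3,v_4]
  2-simplices (6): [v_0,v_1,v_2], [v_0,v_1,v_3], [v_0,v_2,v_4], [v_0,v_3,v_4], [v_1,v_2,v_3], [v_2,v_3,v_4]

giving chain groups C_0 ≅ Z^5, C_1 ≅ Z^9, C_2 ≅ Z^6.

∂_1: C_1 → C_0 is given by ∂[p,q] = [q] − [p].
The 5×9 boundary matrix has rank 4 and Smith normal form diag(1,1,1,1).

The boundary map ∂_2: C_2 → C_1 sends each 2-simplex [p,q,r] to [q,r] − [p,r] + [p,q]. For instance
  ∂[v_0,v_3,v_4] = [v_3,v_4] − [v_0,v_4] + [v_0,v_3],
  ∂[v_0,v_1,v_2] = [v_1,v_2] − [v_0,v_2] + [v_0,v_1].
As a 9×6 matrix over Z this has rank 5, with invariant factors (1,1,1,1,1).

Now H_k = ker ∂_k / im ∂_{k+1}, so:

  H_0: rank C_0 − rank ∂_1 = 5 − 4 = 1, and the invariant factors of ∂_1 are all 1, so H_0 ≅ Z.
  H_1: rank ker ∂_1 − rank ∂_2 = (9 − 4) − 5 = 0, and the invariant factors of ∂_2 are all 1, so H_1 ≅ 0.
  H_2: rank ker ∂_2 − rank ∂_3 = (6 − 5) − 0 = 1, and there is no ∂_3, so H_2 ≅ Z.

As a check, the Euler characteristic is 5 − 9 + 6 = 2, which agrees with 1 − 0 + 1 = 2.

H_0 = Z,  H_1 = 0,  H_2 = Z.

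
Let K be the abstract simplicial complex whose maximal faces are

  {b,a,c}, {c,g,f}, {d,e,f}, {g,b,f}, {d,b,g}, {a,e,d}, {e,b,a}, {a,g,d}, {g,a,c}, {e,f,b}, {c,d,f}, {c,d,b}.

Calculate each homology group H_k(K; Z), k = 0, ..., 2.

Take the total order a < b < c < d < e < f < g on the vertex set. Then K (dimension 2) consists of the simplices:

  0-simplices (7): a, b, c, d, e, f, g
  1-simplices (18): ab, ac, ad, ae, ag, bc, bd, be, bf, bg, cd, cf, cg, de, df, dg, ef, fg
  2-simplices (12): abc, abe, acg, ade, adg, bcd, bdg, bef, bfg, cdf, cfg, def

so the chain groups are C_0 ≅ Z^7, C_1 ≅ Z^18, C_2 ≅ Z^12.

The boundary map ∂_1: C_1 → C_0 sends each edge [p,q] (with p < q) to q − p. For instance
  ∂bg = g − b.
This gives a 7×18 integer matrix of rank 6; reducing to Smith normal form yields diagonal entries (1,1,1,1,1,1).

Boundary ∂_2: C_2 → C_1 sends each 2-simplex [p,q,r] to [q,r] − [p,r] + [p,q]. For instance
  ∂bef = ef − bf + be,
  ∂bfg = fg − bg + bf.
The resulting 18×12 matrix has rank 12, and its Smith normal form has invariant factors (1,1,1,1,1,1,1,1,1,1,1,2).

From H_k ≅ ker(∂_k) / im(∂_{k+1}) we obtain:

  H_0: rank C_0 − rank ∂_1 = 7 − 6 = 1, and the invariant factors of ∂_1 are all 1, so H_0 ≅ Z.
  H_1: rank ker ∂_1 − rank ∂_2 = (18 − 6) − 12 = 0, and ∂_2 has invariant factor 2 > 1, so H_1 ≅ Z/2.
  H_2: rank ker ∂_2 − rank ∂_3 = (12 − 12) − 0 = 0, and there is no ∂_3, so H_2 ≅ 0.

H_0 = Z,  H_1 = Z/2,  H_2 = 0.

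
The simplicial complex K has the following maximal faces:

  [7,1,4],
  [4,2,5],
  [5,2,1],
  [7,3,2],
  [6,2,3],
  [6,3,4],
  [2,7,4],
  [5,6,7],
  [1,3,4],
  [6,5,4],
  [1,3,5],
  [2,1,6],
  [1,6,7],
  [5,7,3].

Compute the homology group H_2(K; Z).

H_2 = Z.

Take the total order 1 < 2 < 3 < 4 < 5 < 6 < 7 on the vertex set. Then K (dimension 2) consists of the simplices:

  0-simplices (7): [1], [2], [3], [4], [5], [6], [7]
  1-simplices (21): [1,2], [1,3], [1,4], [1,5], [1,6], [1,7], [2,3], [2,4], [2,5], [2,6], [2,7], [3,4], [3,5], [3,6], [3,7], [4,5], [4,6], [4,7], [5,6], [5,7], [6,7]
  2-simplices (14): [1,2,5], [1,2,6], [1,3,4], [1,3,5], [1,4,7], [1,6,7], [2,3,6], [2,3,7], [2,4,5], [2,4,7], [3,4,6], [3,5,7], [4,5,6], [5,6,7]

so the chain groups are C_0 ≅ Z^7, C_1 ≅ Z^21, C_2 ≅ Z^14.

The boundary map ∂_1: C_1 → C_0 is given by ∂[p,q] = [q] − [p]. For instance
  ∂[5,6] = [6] − [5].
As a 7×21 matrix over Z this has rank 6, with invariant factors (1,1,1,1,1,1).

Boundary ∂_2: C_2 → C_1 maps a triangle to the signed sum of its edges. For instance
  ∂[2,3,6] = [3,6] − [2,6] + [2,3],
  ∂[1,2,6] = [2,6] − [1,6] + [1,2].
As a 21×14 matrix over Z this has rank 13, with invariant factors (1,1,1,1,1,1,1,1,1,1,1,1,1).

From H_k ≅ ker(∂_k) / im(∂_{k+1}) we obtain:

  H_2: rank ker ∂_2 − rank ∂_3 = (14 − 13) − 0 = 1, and there is no ∂_3, so H_2 ≅ Z.

(K is a triangulation of the torus T^2.)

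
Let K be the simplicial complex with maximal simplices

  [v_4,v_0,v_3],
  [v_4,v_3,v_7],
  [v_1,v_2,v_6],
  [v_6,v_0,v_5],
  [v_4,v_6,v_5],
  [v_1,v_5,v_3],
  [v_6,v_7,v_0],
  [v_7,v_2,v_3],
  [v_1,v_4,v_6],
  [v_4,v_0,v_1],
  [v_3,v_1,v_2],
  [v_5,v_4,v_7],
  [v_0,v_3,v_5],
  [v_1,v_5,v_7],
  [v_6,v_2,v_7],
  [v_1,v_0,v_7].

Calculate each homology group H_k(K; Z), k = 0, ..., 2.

Fix the vertex order v_0 < v_1 < v_2 < v_3 < v_4 < v_5 < v_6 < v_7 and write every simplex with vertices in increasing order. Then dim K = 2 and the simplices of K are:

  0-simplices (8): [v_0], [v_1], [v_2], [v_3], [v_4], [v_5], [v_6], [v_7]
  1-simplices (24): (24 of them)
  2-simplices (16): (16 of them)

so the chain groups are C_0 ≅ Z^8, C_1 ≅ Z^24, C_2 ≅ Z^16.

The boundary map ∂_1: C_1 → C_0 sends each edge [p,q] (with p < q) to q − p. For instance
  ∂[v_1,v_7] = [v_7] − [v_1].
The 8×24 boundary matrix has rank 7 and Smith normal form diag(1,1,1,1,1,1,1).

Boundary ∂_2: C_2 → C_1 acts by ∂[p,q,r] = [q,r] − [p,r] + [p,q]. For instance
  ∂[v_1,v_4,v_6] = [v_4,v_6] − [v_1,v_6] + [v_1,v_4],
  ∂[v_1,v_2,v_3] = [v_2,v_3] − [v_1,v_3] + [v_1,v_2].
This gives a 24×16 integer matrix of rank 15; reducing to Smith normal form yields diagonal entries (1,1,1,1,1,1,1,1,1,1,1,1,1,1,1).

Now H_k = ker ∂_k / im ∂_{k+1}, so:

  H_0: rank C_0 − rank ∂_1 = 8 − 7 = 1, and the invariant factors of ∂_1 are all 1, so H_0 = Z.
  H_1: rank ker ∂_1 − rank ∂_2 = (24 − 7) − 15 = 2, and the invariant factors of ∂_2 are all 1, so H_1 = Z^2.
  H_2: rank ker ∂_2 − rank ∂_3 = (16 − 15) − 0 = 1, and there is no ∂_3, so H_2 = Z.

H_0 = Z,  H_1 = Z^2,  H_2 = Z.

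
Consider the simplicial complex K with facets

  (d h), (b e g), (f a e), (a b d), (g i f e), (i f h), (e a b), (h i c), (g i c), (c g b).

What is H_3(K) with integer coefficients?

H_3 = 0.

Fix the vertex order a < b < c < d < e < f < g < h < i and write every simplex with vertices in increasing order. Then dim K = 3 and the simplices of K are:

  0-simplices (9): a, b, c, d, e, f, g, h, i
  1-simplices (20): ab, ad, ae, af, bc, bd, be, bg, cg, ch, ci, dh, ef, eg, ei, fg, fh, fi, gi, hi
  2-simplices (12): abd, abe, aef, bcg, beg, cgi, chi, efg, efi, egi, fgi, fhi
  3-simplices (1): efgi

giving chain groups C_0 ≅ Z^9, C_1 ≅ Z^20, C_2 ≅ Z^12, C_3 ≅ Z^1.

∂_1: C_1 → C_0 sends each edge [p,q] (with p < q) to q − p.
As a 9×20 matrix over Z this has rank 8, with invariant factors (1,1,1,1,1,1,1,1).

∂_2: C_2 → C_1 acts by ∂[p,q,r] = [q,r] − [p,r] + [p,q]. For instance
  ∂fgi = gi − fi + fg,
  ∂bcg = cg − bg + bc.
This gives a 20×12 integer matrix of rank 11; reducing to Smith normal form yields diagonal entries (1,1,1,1,1,1,1,1,1,1,1).

Boundary ∂_3: C_3 → C_2 sends each 3-simplex σ to the alternating sum Σ_i (−1)^i (σ with its i-th vertex removed). For instance
  ∂efgi = fgi − egi + efi − efg.
The 12×1 boundary matrix has rank 1 and Smith normal form diag(1).

Computing H_k = (kernel of ∂_k) / (image of ∂_{k+1}):

  H_3: rank ker ∂_3 − rank ∂_4 = (1 − 1) − 0 = 0, and there is no ∂_4, so H_3 ≅ 0.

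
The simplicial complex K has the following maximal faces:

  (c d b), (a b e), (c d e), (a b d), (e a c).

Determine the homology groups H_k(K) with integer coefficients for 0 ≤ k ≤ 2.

We work with the vertex ordering a < b < c < d < e. The simplices of K, each written with vertices in increasing order, are:

  0-simplices (5): a, b, c, d, e
  1-simplices (10): ab, ac, ad, ae, bc, bd, be, cd, ce, de
  2-simplices (5): abd, abe, ace, bcd, cde

giving chain groups C_0 ≅ Z^5, C_1 ≅ Z^10, C_2 ≅ Z^5.

∂_1: C_1 → C_0 sends each edge [p,q] (with p < q) to q − p. For instance
  ∂ae = e − a.
The 5×10 boundary matrix has rank 4 and Smith normal form diag(1,1,1,1).

The boundary map ∂_2: C_2 → C_1 maps a triangle to the signed sum of its edges. For instance
  ∂bcd = cd − bd + bc,
  ∂abe = be − ae + ab.
As a 10×5 matrix over Z this has rank 5, with invariant factors (1,1,1,1,1).

Reading off H_k = ker ∂_k / im ∂_{k+1}:

  H_0: rank C_0 − rank ∂_1 = 5 − 4 = 1, and the invariant factors of ∂_1 are all 1, so H_0 = Z.
  H_1: rank ker ∂_1 − rank ∂_2 = (10 − 4) − 5 = 1, and the invariant factors of ∂_2 are all 1, so H_1 = Z.
  H_2: rank ker ∂_2 − rank ∂_3 = (5 − 5) − 0 = 0, and there is no ∂_3, so H_2 = 0.

H_0 ≅ Z,  H_1 ≅ Z,  H_2 = 0.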